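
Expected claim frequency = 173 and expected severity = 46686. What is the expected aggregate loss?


E[S] = E[N] * E[X]
= 173 * 46686
= 8.0767e+06


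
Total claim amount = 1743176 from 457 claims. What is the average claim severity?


severity = total / number
= 1743176 / 457
= 3814.3895


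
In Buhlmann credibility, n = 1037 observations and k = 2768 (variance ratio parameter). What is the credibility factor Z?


Z = n / (n + k)
= 1037 / (1037 + 2768)
= 1037 / 3805
= 0.2725


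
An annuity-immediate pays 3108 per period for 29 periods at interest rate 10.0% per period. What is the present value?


PV = PMT * (1 - (1+i)^(-n)) / i
= 3108 * (1 - (1+0.1)^(-29)) / 0.1
= 3108 * (1 - 0.063039) / 0.1
= 3108 * 9.369606
= 29120.7352


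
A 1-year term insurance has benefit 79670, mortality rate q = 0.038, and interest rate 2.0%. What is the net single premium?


NSP = benefit * q * v
v = 1/(1+i) = 0.980392
NSP = 79670 * 0.038 * 0.980392
= 2968.098


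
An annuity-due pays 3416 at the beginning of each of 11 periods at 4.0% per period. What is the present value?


PV_due = PMT * (1-(1+i)^(-n))/i * (1+i)
PV_immediate = 29925.7884
PV_due = 29925.7884 * 1.04
= 31122.82


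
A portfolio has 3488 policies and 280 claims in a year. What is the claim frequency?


frequency = claims / policies
= 280 / 3488
= 0.0803


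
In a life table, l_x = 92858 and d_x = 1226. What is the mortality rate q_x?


q_x = d_x / l_x
= 1226 / 92858
= 0.0132


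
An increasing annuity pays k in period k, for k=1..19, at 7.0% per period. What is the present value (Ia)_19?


(Ia)_n = sum_{k=1}^{n} k * v^k, v = 1/(1+i)
v = 0.934579
Sum computed term by term:
(Ia)_19 = 82.9347


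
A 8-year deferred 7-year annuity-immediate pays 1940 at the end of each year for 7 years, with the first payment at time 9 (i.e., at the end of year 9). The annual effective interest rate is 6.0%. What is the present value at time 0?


PV at time 8 of the 7-year annuity-immediate:
a_n = 1940 * (1-(1+0.06)^(-7))/0.06 = 10829.82
Discount back 8 years to time 0:
PV = 10829.82 * (1+0.06)^(-8)
= 10829.82 * 0.627412
= 6794.763


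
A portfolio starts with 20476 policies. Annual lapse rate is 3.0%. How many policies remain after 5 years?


remaining = initial * (1 - lapse)^years
= 20476 * (1 - 0.03)^5
= 20476 * 0.858734
= 17583.4379


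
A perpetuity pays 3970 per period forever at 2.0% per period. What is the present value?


PV = PMT / i
= 3970 / 0.02
= 198500.0


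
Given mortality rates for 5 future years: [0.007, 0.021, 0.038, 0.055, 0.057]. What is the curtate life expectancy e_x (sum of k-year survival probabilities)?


e_x = sum_{k=1}^{n} k_p_x
k_p_x values:
  1_p_x = 0.993
  2_p_x = 0.972147
  3_p_x = 0.935205
  4_p_x = 0.883769
  5_p_x = 0.833394
e_x = 4.6175


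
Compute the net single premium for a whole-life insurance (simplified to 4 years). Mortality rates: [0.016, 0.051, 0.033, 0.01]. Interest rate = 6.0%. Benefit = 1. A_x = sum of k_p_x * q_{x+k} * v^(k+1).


v = 0.943396
Year 0: k_p_x=1.0, q=0.016, term=0.015094
Year 1: k_p_x=0.984, q=0.051, term=0.044664
Year 2: k_p_x=0.933816, q=0.033, term=0.025874
Year 3: k_p_x=0.903, q=0.01, term=0.007153
A_x = 0.0928


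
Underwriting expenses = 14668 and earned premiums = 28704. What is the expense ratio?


Expense ratio = expenses / premiums
= 14668 / 28704
= 0.511


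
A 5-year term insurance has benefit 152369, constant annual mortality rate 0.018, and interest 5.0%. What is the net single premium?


NSP = benefit * sum_{k=0}^{n-1} k_p_x * q * v^(k+1)
With constant q=0.018, v=0.952381
Sum = 0.075308
NSP = 152369 * 0.075308
= 11474.6434


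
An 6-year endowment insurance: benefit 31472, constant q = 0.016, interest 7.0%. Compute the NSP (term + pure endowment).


Term component = 2313.5393
Pure endowment = 6_p_x * v^6 * benefit = 0.907759 * 0.666342 * 31472 = 19036.7264
NSP = 21350.2656


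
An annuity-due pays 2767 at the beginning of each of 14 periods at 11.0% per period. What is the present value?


PV_due = PMT * (1-(1+i)^(-n))/i * (1+i)
PV_immediate = 19318.8211
PV_due = 19318.8211 * 1.11
= 21443.8914


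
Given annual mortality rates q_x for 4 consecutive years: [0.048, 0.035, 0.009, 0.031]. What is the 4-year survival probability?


p_k = 1 - q_k for each year
Survival = product of (1 - q_k)
= 0.952 * 0.965 * 0.991 * 0.969
= 0.8822


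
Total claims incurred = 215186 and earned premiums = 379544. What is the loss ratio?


Loss ratio = claims / premiums
= 215186 / 379544
= 0.567


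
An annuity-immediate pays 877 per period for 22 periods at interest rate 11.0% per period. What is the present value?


PV = PMT * (1 - (1+i)^(-n)) / i
= 877 * (1 - (1+0.11)^(-22)) / 0.11
= 877 * (1 - 0.100669) / 0.11
= 877 * 8.175739
= 7170.1232


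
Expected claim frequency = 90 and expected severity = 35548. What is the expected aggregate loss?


E[S] = E[N] * E[X]
= 90 * 35548
= 3.1993e+06


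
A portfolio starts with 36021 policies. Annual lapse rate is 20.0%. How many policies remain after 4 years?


remaining = initial * (1 - lapse)^years
= 36021 * (1 - 0.2)^4
= 36021 * 0.4096
= 14754.2016


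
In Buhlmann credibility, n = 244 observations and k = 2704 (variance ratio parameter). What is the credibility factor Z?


Z = n / (n + k)
= 244 / (244 + 2704)
= 244 / 2948
= 0.0828


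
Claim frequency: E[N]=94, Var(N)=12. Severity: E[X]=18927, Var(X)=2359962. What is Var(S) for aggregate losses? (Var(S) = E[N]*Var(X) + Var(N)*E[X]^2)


Var(S) = E[N]*Var(X) + Var(N)*E[X]^2
= 94*2359962 + 12*18927^2
= 221836428 + 4298775948
= 4.5206e+09


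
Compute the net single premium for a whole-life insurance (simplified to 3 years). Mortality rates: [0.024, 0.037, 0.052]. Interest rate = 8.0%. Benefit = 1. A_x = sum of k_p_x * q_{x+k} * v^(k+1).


v = 0.925926
Year 0: k_p_x=1.0, q=0.024, term=0.022222
Year 1: k_p_x=0.976, q=0.037, term=0.03096
Year 2: k_p_x=0.939888, q=0.052, term=0.038798
A_x = 0.092


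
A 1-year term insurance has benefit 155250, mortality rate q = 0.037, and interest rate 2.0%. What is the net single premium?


NSP = benefit * q * v
v = 1/(1+i) = 0.980392
NSP = 155250 * 0.037 * 0.980392
= 5631.6176


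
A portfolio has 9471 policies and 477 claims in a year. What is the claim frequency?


frequency = claims / policies
= 477 / 9471
= 0.0504


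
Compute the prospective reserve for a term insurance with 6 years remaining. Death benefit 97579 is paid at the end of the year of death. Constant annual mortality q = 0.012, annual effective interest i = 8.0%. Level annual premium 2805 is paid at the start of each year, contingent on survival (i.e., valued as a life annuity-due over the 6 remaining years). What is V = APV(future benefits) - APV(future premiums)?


v = 1/(1+i) = 0.925926
APV(future benefits) per unit = sum_{k=0}^{5} k_p_x * q * v^(k+1) = 0.053982
APV(future benefits) = 97579 * 0.053982 = 5267.5223
Life annuity-due factor ä_{x:6} = sum_{k=0}^{5} k_p_x * v^k = 4.858392
APV(future premiums) = 2805 * 4.858392 = 13627.7889
V = 5267.5223 - 13627.7889
= -8360.2666


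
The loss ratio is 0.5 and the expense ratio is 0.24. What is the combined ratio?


Combined ratio = loss ratio + expense ratio
= 0.5 + 0.24
= 0.74


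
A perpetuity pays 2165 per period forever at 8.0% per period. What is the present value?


PV = PMT / i
= 2165 / 0.08
= 27062.5


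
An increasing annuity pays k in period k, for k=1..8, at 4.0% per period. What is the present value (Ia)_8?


(Ia)_n = sum_{k=1}^{n} k * v^k, v = 1/(1+i)
v = 0.961538
Sum computed term by term:
(Ia)_8 = 28.9133


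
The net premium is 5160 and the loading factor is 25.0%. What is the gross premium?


Gross = net * (1 + loading)
= 5160 * (1 + 0.25)
= 5160 * 1.25
= 6450.0


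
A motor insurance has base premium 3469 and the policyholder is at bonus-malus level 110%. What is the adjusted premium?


adjusted = base * BM_level / 100
= 3469 * 110 / 100
= 3469 * 1.1
= 3815.9


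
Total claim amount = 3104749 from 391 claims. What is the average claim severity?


severity = total / number
= 3104749 / 391
= 7940.5345


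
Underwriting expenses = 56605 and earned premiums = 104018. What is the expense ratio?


Expense ratio = expenses / premiums
= 56605 / 104018
= 0.5442


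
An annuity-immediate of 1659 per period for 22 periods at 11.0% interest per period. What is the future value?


FV = PMT * ((1+i)^n - 1) / i
= 1659 * ((1.11)^22 - 1) / 0.11
= 1659 * (9.933574 - 1) / 0.11
= 134734.5394


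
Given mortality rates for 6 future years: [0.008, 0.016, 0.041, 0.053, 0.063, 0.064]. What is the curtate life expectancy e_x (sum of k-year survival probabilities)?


e_x = sum_{k=1}^{n} k_p_x
k_p_x values:
  1_p_x = 0.992
  2_p_x = 0.976128
  3_p_x = 0.936107
  4_p_x = 0.886493
  5_p_x = 0.830644
  6_p_x = 0.777483
e_x = 5.3989


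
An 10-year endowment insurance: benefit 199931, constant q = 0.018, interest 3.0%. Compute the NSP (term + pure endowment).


Term component = 28452.5899
Pure endowment = 10_p_x * v^10 * benefit = 0.833902 * 0.744094 * 199931 = 124057.4269
NSP = 152510.0168


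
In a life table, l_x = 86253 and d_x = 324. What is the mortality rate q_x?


q_x = d_x / l_x
= 324 / 86253
= 0.0038


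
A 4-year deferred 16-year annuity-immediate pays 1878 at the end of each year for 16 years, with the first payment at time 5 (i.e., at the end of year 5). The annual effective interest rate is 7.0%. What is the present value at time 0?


PV at time 4 of the 16-year annuity-immediate:
a_n = 1878 * (1-(1+0.07)^(-16))/0.07 = 17740.8061
Discount back 4 years to time 0:
PV = 17740.8061 * (1+0.07)^(-4)
= 17740.8061 * 0.762895
= 13534.376


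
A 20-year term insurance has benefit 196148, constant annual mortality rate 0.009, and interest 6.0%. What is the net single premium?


NSP = benefit * sum_{k=0}^{n-1} k_p_x * q * v^(k+1)
With constant q=0.009, v=0.943396
Sum = 0.096492
NSP = 196148 * 0.096492
= 18926.6858


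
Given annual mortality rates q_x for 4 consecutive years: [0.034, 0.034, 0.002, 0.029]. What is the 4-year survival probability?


p_k = 1 - q_k for each year
Survival = product of (1 - q_k)
= 0.966 * 0.966 * 0.998 * 0.971
= 0.9043


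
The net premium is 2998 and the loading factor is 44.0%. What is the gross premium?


Gross = net * (1 + loading)
= 2998 * (1 + 0.44)
= 2998 * 1.44
= 4317.12


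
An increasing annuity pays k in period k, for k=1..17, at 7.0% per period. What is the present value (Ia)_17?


(Ia)_n = sum_{k=1}^{n} k * v^k, v = 1/(1+i)
v = 0.934579
Sum computed term by term:
(Ia)_17 = 72.3555


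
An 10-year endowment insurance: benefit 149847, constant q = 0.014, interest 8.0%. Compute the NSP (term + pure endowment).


Term component = 13339.6336
Pure endowment = 10_p_x * v^10 * benefit = 0.868499 * 0.463193 * 149847 = 60280.8888
NSP = 73620.5224


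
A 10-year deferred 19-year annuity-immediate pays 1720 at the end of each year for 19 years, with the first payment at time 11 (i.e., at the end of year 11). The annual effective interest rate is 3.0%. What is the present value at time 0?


PV at time 10 of the 19-year annuity-immediate:
a_n = 1720 * (1-(1+0.03)^(-19))/0.03 = 24636.9345
Discount back 10 years to time 0:
PV = 24636.9345 * (1+0.03)^(-10)
= 24636.9345 * 0.744094
= 18332.193


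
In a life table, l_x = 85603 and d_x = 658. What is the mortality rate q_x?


q_x = d_x / l_x
= 658 / 85603
= 0.0077


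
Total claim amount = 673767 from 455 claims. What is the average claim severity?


severity = total / number
= 673767 / 455
= 1480.8066


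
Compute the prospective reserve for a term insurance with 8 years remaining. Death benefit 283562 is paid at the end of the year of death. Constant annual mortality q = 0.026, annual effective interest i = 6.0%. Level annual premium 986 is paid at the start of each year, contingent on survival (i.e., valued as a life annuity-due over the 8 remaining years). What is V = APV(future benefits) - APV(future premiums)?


v = 1/(1+i) = 0.943396
APV(future benefits) per unit = sum_{k=0}^{7} k_p_x * q * v^(k+1) = 0.148687
APV(future benefits) = 283562 * 0.148687 = 42162.0492
Life annuity-due factor ä_{x:8} = sum_{k=0}^{7} k_p_x * v^k = 6.061864
APV(future premiums) = 986 * 6.061864 = 5976.998
V = 42162.0492 - 5976.998
= 36185.0512


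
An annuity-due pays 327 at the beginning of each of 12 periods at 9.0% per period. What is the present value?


PV_due = PMT * (1-(1+i)^(-n))/i * (1+i)
PV_immediate = 2341.5572
PV_due = 2341.5572 * 1.09
= 2552.2973


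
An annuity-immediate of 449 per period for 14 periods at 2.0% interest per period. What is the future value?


FV = PMT * ((1+i)^n - 1) / i
= 449 * ((1.02)^14 - 1) / 0.02
= 449 * (1.319479 - 1) / 0.02
= 7172.2982


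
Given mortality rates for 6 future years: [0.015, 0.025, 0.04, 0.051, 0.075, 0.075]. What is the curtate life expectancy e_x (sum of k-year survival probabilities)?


e_x = sum_{k=1}^{n} k_p_x
k_p_x values:
  1_p_x = 0.985
  2_p_x = 0.960375
  3_p_x = 0.92196
  4_p_x = 0.87494
  5_p_x = 0.80932
  6_p_x = 0.748621
e_x = 5.3002


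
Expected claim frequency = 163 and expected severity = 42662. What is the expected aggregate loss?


E[S] = E[N] * E[X]
= 163 * 42662
= 6.9539e+06


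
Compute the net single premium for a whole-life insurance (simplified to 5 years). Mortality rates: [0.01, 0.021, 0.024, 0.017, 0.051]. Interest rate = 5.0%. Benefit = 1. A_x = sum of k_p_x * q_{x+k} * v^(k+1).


v = 0.952381
Year 0: k_p_x=1.0, q=0.01, term=0.009524
Year 1: k_p_x=0.99, q=0.021, term=0.018857
Year 2: k_p_x=0.96921, q=0.024, term=0.020094
Year 3: k_p_x=0.945949, q=0.017, term=0.01323
Year 4: k_p_x=0.929868, q=0.051, term=0.037157
A_x = 0.0989


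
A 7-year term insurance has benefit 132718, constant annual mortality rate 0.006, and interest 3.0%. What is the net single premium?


NSP = benefit * sum_{k=0}^{n-1} k_p_x * q * v^(k+1)
With constant q=0.006, v=0.970874
Sum = 0.036742
NSP = 132718 * 0.036742
= 4876.2749


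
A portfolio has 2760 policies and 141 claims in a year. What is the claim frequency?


frequency = claims / policies
= 141 / 2760
= 0.0511


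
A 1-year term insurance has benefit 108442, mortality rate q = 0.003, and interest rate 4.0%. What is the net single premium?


NSP = benefit * q * v
v = 1/(1+i) = 0.961538
NSP = 108442 * 0.003 * 0.961538
= 312.8135


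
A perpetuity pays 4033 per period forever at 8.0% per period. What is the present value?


PV = PMT / i
= 4033 / 0.08
= 50412.5


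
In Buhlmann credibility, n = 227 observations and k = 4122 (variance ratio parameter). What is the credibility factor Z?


Z = n / (n + k)
= 227 / (227 + 4122)
= 227 / 4349
= 0.0522


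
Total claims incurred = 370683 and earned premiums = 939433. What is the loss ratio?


Loss ratio = claims / premiums
= 370683 / 939433
= 0.3946


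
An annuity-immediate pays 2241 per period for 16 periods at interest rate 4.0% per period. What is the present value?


PV = PMT * (1 - (1+i)^(-n)) / i
= 2241 * (1 - (1+0.04)^(-16)) / 0.04
= 2241 * (1 - 0.533908) / 0.04
= 2241 * 11.652296
= 26112.7945


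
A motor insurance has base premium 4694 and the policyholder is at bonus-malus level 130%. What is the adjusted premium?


adjusted = base * BM_level / 100
= 4694 * 130 / 100
= 4694 * 1.3
= 6102.2


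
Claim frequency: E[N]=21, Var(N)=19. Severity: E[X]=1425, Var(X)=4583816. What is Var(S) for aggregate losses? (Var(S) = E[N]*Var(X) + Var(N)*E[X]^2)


Var(S) = E[N]*Var(X) + Var(N)*E[X]^2
= 21*4583816 + 19*1425^2
= 96260136 + 38581875
= 1.3484e+08


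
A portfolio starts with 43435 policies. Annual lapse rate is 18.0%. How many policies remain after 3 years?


remaining = initial * (1 - lapse)^years
= 43435 * (1 - 0.18)^3
= 43435 * 0.551368
= 23948.6691


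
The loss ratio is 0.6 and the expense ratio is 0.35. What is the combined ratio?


Combined ratio = loss ratio + expense ratio
= 0.6 + 0.35
= 0.95


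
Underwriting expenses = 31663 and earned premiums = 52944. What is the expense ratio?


Expense ratio = expenses / premiums
= 31663 / 52944
= 0.598


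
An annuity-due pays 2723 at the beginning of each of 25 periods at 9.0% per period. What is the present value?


PV_due = PMT * (1-(1+i)^(-n))/i * (1+i)
PV_immediate = 26746.8843
PV_due = 26746.8843 * 1.09
= 29154.1038


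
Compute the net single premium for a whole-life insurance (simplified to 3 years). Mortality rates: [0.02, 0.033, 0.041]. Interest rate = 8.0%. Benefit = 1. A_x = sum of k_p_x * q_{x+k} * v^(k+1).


v = 0.925926
Year 0: k_p_x=1.0, q=0.02, term=0.018519
Year 1: k_p_x=0.98, q=0.033, term=0.027726
Year 2: k_p_x=0.94766, q=0.041, term=0.030844
A_x = 0.0771


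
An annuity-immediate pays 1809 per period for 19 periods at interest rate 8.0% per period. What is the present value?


PV = PMT * (1 - (1+i)^(-n)) / i
= 1809 * (1 - (1+0.08)^(-19)) / 0.08
= 1809 * (1 - 0.231712) / 0.08
= 1809 * 9.603599
= 17372.911


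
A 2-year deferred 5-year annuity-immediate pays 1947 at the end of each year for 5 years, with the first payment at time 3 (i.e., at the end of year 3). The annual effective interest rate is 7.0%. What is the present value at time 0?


PV at time 2 of the 5-year annuity-immediate:
a_n = 1947 * (1-(1+0.07)^(-5))/0.07 = 7983.0844
Discount back 2 years to time 0:
PV = 7983.0844 * (1+0.07)^(-2)
= 7983.0844 * 0.873439
= 6972.7351


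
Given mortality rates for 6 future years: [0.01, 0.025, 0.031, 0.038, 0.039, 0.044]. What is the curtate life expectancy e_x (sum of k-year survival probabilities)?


e_x = sum_{k=1}^{n} k_p_x
k_p_x values:
  1_p_x = 0.99
  2_p_x = 0.96525
  3_p_x = 0.935327
  4_p_x = 0.899785
  5_p_x = 0.864693
  6_p_x = 0.826647
e_x = 5.4817


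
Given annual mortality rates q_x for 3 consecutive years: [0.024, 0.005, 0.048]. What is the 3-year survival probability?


p_k = 1 - q_k for each year
Survival = product of (1 - q_k)
= 0.976 * 0.995 * 0.952
= 0.9245


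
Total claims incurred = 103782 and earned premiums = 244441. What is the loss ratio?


Loss ratio = claims / premiums
= 103782 / 244441
= 0.4246


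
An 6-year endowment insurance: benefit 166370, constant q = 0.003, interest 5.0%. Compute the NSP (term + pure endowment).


Term component = 2515.4781
Pure endowment = 6_p_x * v^6 * benefit = 0.982134 * 0.746215 * 166370 = 121929.8872
NSP = 124445.3653


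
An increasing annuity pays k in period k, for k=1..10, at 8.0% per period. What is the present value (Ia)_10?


(Ia)_n = sum_{k=1}^{n} k * v^k, v = 1/(1+i)
v = 0.925926
Sum computed term by term:
(Ia)_10 = 32.6869


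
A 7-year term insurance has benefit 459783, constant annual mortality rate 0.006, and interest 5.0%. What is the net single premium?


NSP = benefit * sum_{k=0}^{n-1} k_p_x * q * v^(k+1)
With constant q=0.006, v=0.952381
Sum = 0.03414
NSP = 459783 * 0.03414
= 15696.7626


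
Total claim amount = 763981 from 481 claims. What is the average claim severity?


severity = total / number
= 763981 / 481
= 1588.3181


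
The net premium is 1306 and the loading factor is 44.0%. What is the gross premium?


Gross = net * (1 + loading)
= 1306 * (1 + 0.44)
= 1306 * 1.44
= 1880.64


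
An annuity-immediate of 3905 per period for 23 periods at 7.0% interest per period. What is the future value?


FV = PMT * ((1+i)^n - 1) / i
= 3905 * ((1.07)^23 - 1) / 0.07
= 3905 * (4.74053 - 1) / 0.07
= 208668.1302


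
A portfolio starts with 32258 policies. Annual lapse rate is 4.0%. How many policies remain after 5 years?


remaining = initial * (1 - lapse)^years
= 32258 * (1 - 0.04)^5
= 32258 * 0.815373
= 26302.2925


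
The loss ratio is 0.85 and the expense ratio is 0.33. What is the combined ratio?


Combined ratio = loss ratio + expense ratio
= 0.85 + 0.33
= 1.18


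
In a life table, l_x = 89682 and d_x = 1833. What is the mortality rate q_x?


q_x = d_x / l_x
= 1833 / 89682
= 0.0204


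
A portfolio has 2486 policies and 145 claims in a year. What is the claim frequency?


frequency = claims / policies
= 145 / 2486
= 0.0583


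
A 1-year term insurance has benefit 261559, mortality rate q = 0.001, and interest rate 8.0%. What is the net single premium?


NSP = benefit * q * v
v = 1/(1+i) = 0.925926
NSP = 261559 * 0.001 * 0.925926
= 242.1843


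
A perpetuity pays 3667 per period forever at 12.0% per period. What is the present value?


PV = PMT / i
= 3667 / 0.12
= 30558.3333


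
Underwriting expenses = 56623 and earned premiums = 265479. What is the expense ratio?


Expense ratio = expenses / premiums
= 56623 / 265479
= 0.2133


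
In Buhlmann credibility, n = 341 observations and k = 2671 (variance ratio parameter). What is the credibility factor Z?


Z = n / (n + k)
= 341 / (341 + 2671)
= 341 / 3012
= 0.1132


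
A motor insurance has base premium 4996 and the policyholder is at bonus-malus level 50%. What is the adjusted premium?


adjusted = base * BM_level / 100
= 4996 * 50 / 100
= 4996 * 0.5
= 2498.0


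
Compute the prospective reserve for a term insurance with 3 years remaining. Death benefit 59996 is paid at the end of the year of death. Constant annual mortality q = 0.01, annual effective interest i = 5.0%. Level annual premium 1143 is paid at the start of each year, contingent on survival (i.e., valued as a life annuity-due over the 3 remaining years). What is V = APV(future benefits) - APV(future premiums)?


v = 1/(1+i) = 0.952381
APV(future benefits) per unit = sum_{k=0}^{2} k_p_x * q * v^(k+1) = 0.02697
APV(future benefits) = 59996 * 0.02697 = 1618.0845
Life annuity-due factor ä_{x:3} = sum_{k=0}^{2} k_p_x * v^k = 2.831837
APV(future premiums) = 1143 * 2.831837 = 3236.7894
V = 1618.0845 - 3236.7894
= -1618.7048


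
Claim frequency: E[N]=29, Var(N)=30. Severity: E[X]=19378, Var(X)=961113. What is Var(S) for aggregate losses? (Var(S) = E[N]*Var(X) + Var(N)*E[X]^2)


Var(S) = E[N]*Var(X) + Var(N)*E[X]^2
= 29*961113 + 30*19378^2
= 27872277 + 11265206520
= 1.1293e+10


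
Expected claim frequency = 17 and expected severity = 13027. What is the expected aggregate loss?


E[S] = E[N] * E[X]
= 17 * 13027
= 221459


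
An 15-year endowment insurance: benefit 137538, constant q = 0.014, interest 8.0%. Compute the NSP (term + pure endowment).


Term component = 15257.7708
Pure endowment = 15_p_x * v^15 * benefit = 0.809382 * 0.315242 * 137538 = 35092.9677
NSP = 50350.7385


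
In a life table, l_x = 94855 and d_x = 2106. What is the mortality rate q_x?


q_x = d_x / l_x
= 2106 / 94855
= 0.0222


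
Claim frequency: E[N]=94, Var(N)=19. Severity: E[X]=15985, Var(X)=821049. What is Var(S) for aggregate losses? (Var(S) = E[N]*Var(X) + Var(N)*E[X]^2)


Var(S) = E[N]*Var(X) + Var(N)*E[X]^2
= 94*821049 + 19*15985^2
= 77178606 + 4854884275
= 4.9321e+09


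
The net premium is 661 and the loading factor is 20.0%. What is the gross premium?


Gross = net * (1 + loading)
= 661 * (1 + 0.2)
= 661 * 1.2
= 793.2


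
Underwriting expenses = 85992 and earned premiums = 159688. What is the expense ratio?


Expense ratio = expenses / premiums
= 85992 / 159688
= 0.5385


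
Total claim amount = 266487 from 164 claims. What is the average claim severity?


severity = total / number
= 266487 / 164
= 1624.9207


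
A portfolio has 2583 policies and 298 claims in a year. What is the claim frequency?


frequency = claims / policies
= 298 / 2583
= 0.1154


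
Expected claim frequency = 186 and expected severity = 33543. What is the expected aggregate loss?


E[S] = E[N] * E[X]
= 186 * 33543
= 6.2390e+06


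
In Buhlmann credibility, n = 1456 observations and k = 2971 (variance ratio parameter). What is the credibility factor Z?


Z = n / (n + k)
= 1456 / (1456 + 2971)
= 1456 / 4427
= 0.3289


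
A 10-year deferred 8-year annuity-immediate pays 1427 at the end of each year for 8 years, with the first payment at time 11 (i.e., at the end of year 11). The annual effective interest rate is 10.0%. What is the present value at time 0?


PV at time 10 of the 8-year annuity-immediate:
a_n = 1427 * (1-(1+0.1)^(-8))/0.1 = 7612.9397
Discount back 10 years to time 0:
PV = 7612.9397 * (1+0.1)^(-10)
= 7612.9397 * 0.385543
= 2935.1178


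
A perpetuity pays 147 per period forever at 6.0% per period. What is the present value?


PV = PMT / i
= 147 / 0.06
= 2450.0


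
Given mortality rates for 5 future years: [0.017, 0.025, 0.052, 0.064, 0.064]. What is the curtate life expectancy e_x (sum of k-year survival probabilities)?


e_x = sum_{k=1}^{n} k_p_x
k_p_x values:
  1_p_x = 0.983
  2_p_x = 0.958425
  3_p_x = 0.908587
  4_p_x = 0.850437
  5_p_x = 0.796009
e_x = 4.4965


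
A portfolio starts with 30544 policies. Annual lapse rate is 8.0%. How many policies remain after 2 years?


remaining = initial * (1 - lapse)^years
= 30544 * (1 - 0.08)^2
= 30544 * 0.8464
= 25852.4416


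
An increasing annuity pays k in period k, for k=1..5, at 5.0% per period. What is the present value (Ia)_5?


(Ia)_n = sum_{k=1}^{n} k * v^k, v = 1/(1+i)
v = 0.952381
Sum computed term by term:
(Ia)_5 = 12.5664


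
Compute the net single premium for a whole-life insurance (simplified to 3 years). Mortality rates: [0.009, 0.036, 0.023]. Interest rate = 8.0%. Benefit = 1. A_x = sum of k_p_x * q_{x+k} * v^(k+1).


v = 0.925926
Year 0: k_p_x=1.0, q=0.009, term=0.008333
Year 1: k_p_x=0.991, q=0.036, term=0.030586
Year 2: k_p_x=0.955324, q=0.023, term=0.017442
A_x = 0.0564


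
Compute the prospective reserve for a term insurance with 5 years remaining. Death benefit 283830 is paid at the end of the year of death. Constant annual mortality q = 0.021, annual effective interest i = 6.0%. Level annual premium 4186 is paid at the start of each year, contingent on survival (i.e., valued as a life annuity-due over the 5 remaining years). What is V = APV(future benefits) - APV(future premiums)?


v = 1/(1+i) = 0.943396
APV(future benefits) per unit = sum_{k=0}^{4} k_p_x * q * v^(k+1) = 0.085031
APV(future benefits) = 283830 * 0.085031 = 24134.3703
Life annuity-due factor ä_{x:5} = sum_{k=0}^{4} k_p_x * v^k = 4.292045
APV(future premiums) = 4186 * 4.292045 = 17966.4994
V = 24134.3703 - 17966.4994
= 6167.8708


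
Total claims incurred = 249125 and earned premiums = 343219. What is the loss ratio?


Loss ratio = claims / premiums
= 249125 / 343219
= 0.7258


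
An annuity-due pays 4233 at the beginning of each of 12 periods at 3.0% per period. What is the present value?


PV_due = PMT * (1-(1+i)^(-n))/i * (1+i)
PV_immediate = 42135.2989
PV_due = 42135.2989 * 1.03
= 43399.3579


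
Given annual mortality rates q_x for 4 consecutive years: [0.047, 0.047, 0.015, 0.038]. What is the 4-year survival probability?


p_k = 1 - q_k for each year
Survival = product of (1 - q_k)
= 0.953 * 0.953 * 0.985 * 0.962
= 0.8606


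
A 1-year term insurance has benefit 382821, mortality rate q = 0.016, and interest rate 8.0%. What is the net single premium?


NSP = benefit * q * v
v = 1/(1+i) = 0.925926
NSP = 382821 * 0.016 * 0.925926
= 5671.4222


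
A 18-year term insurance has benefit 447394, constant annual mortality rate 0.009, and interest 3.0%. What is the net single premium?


NSP = benefit * sum_{k=0}^{n-1} k_p_x * q * v^(k+1)
With constant q=0.009, v=0.970874
Sum = 0.115574
NSP = 447394 * 0.115574
= 51707.2163


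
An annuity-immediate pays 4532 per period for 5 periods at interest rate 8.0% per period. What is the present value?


PV = PMT * (1 - (1+i)^(-n)) / i
= 4532 * (1 - (1+0.08)^(-5)) / 0.08
= 4532 * (1 - 0.680583) / 0.08
= 4532 * 3.99271
= 18094.9619


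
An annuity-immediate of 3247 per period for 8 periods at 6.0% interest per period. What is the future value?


FV = PMT * ((1+i)^n - 1) / i
= 3247 * ((1.06)^8 - 1) / 0.06
= 3247 * (1.593848 - 1) / 0.06
= 32137.0783


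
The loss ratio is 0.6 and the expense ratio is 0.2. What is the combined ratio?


Combined ratio = loss ratio + expense ratio
= 0.6 + 0.2
= 0.8


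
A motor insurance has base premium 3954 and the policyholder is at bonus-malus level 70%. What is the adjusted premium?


adjusted = base * BM_level / 100
= 3954 * 70 / 100
= 3954 * 0.7
= 2767.8


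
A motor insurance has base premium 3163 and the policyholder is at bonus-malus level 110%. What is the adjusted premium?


adjusted = base * BM_level / 100
= 3163 * 110 / 100
= 3163 * 1.1
= 3479.3


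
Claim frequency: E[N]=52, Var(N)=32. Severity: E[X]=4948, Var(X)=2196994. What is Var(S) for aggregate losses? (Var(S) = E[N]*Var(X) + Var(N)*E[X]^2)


Var(S) = E[N]*Var(X) + Var(N)*E[X]^2
= 52*2196994 + 32*4948^2
= 114243688 + 783446528
= 8.9769e+08


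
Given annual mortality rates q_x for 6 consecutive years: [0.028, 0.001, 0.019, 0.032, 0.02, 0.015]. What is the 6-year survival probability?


p_k = 1 - q_k for each year
Survival = product of (1 - q_k)
= 0.972 * 0.999 * 0.981 * 0.968 * 0.98 * 0.985
= 0.8901


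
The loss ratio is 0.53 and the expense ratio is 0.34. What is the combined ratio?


Combined ratio = loss ratio + expense ratio
= 0.53 + 0.34
= 0.87


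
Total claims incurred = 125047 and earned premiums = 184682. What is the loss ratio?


Loss ratio = claims / premiums
= 125047 / 184682
= 0.6771


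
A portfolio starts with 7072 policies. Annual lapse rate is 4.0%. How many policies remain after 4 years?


remaining = initial * (1 - lapse)^years
= 7072 * (1 - 0.04)^4
= 7072 * 0.849347
= 6006.5789


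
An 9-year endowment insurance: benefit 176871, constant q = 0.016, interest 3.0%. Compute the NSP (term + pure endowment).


Term component = 20741.0592
Pure endowment = 9_p_x * v^9 * benefit = 0.86488 * 0.766417 * 176871 = 117240.4549
NSP = 137981.5141


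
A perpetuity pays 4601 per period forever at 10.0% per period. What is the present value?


PV = PMT / i
= 4601 / 0.1
= 46010.0


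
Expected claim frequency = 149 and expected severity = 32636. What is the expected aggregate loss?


E[S] = E[N] * E[X]
= 149 * 32636
= 4.8628e+06


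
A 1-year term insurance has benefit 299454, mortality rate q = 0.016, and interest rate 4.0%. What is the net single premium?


NSP = benefit * q * v
v = 1/(1+i) = 0.961538
NSP = 299454 * 0.016 * 0.961538
= 4606.9846


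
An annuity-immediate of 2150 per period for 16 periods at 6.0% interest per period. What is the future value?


FV = PMT * ((1+i)^n - 1) / i
= 2150 * ((1.06)^16 - 1) / 0.06
= 2150 * (2.540352 - 1) / 0.06
= 55195.9354


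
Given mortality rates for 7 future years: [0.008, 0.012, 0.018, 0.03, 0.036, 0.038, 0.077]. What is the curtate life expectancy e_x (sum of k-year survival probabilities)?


e_x = sum_{k=1}^{n} k_p_x
k_p_x values:
  1_p_x = 0.992
  2_p_x = 0.980096
  3_p_x = 0.962454
  4_p_x = 0.933581
  5_p_x = 0.899972
  6_p_x = 0.865773
  7_p_x = 0.799108
e_x = 6.433


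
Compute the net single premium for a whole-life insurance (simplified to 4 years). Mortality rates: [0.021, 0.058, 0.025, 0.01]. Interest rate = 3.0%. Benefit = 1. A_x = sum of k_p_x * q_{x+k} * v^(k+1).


v = 0.970874
Year 0: k_p_x=1.0, q=0.021, term=0.020388
Year 1: k_p_x=0.979, q=0.058, term=0.053522
Year 2: k_p_x=0.922218, q=0.025, term=0.021099
Year 3: k_p_x=0.899163, q=0.01, term=0.007989
A_x = 0.103


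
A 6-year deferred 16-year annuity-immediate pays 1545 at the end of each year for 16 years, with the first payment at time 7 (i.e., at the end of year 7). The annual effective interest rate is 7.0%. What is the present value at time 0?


PV at time 6 of the 16-year annuity-immediate:
a_n = 1545 * (1-(1+0.07)^(-16))/0.07 = 14595.0721
Discount back 6 years to time 0:
PV = 14595.0721 * (1+0.07)^(-6)
= 14595.0721 * 0.666342
= 9725.3128


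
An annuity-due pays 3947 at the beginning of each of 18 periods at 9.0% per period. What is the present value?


PV_due = PMT * (1-(1+i)^(-n))/i * (1+i)
PV_immediate = 34558.4523
PV_due = 34558.4523 * 1.09
= 37668.713


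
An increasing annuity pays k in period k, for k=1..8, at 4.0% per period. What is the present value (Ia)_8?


(Ia)_n = sum_{k=1}^{n} k * v^k, v = 1/(1+i)
v = 0.961538
Sum computed term by term:
(Ia)_8 = 28.9133


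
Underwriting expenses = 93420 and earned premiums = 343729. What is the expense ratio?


Expense ratio = expenses / premiums
= 93420 / 343729
= 0.2718


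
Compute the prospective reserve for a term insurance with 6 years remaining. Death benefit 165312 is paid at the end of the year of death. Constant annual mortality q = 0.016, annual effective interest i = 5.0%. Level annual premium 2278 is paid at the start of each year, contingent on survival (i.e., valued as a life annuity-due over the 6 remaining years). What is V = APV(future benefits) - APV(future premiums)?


v = 1/(1+i) = 0.952381
APV(future benefits) per unit = sum_{k=0}^{5} k_p_x * q * v^(k+1) = 0.07821
APV(future benefits) = 165312 * 0.07821 = 12929.0501
Life annuity-due factor ä_{x:6} = sum_{k=0}^{5} k_p_x * v^k = 5.132531
APV(future premiums) = 2278 * 5.132531 = 11691.9049
V = 12929.0501 - 11691.9049
= 1237.1452


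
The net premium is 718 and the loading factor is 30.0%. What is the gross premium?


Gross = net * (1 + loading)
= 718 * (1 + 0.3)
= 718 * 1.3
= 933.4


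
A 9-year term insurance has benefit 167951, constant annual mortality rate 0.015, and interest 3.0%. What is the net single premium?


NSP = benefit * sum_{k=0}^{n-1} k_p_x * q * v^(k+1)
With constant q=0.015, v=0.970874
Sum = 0.110351
NSP = 167951 * 0.110351
= 18533.6176


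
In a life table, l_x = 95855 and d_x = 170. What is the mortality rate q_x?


q_x = d_x / l_x
= 170 / 95855
= 0.0018


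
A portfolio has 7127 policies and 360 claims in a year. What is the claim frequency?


frequency = claims / policies
= 360 / 7127
= 0.0505


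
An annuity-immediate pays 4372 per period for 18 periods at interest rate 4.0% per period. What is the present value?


PV = PMT * (1 - (1+i)^(-n)) / i
= 4372 * (1 - (1+0.04)^(-18)) / 0.04
= 4372 * (1 - 0.493628) / 0.04
= 4372 * 12.659297
= 55346.4464


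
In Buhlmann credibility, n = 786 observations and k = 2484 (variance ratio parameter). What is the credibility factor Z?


Z = n / (n + k)
= 786 / (786 + 2484)
= 786 / 3270
= 0.2404


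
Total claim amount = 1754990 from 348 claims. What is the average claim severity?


severity = total / number
= 1754990 / 348
= 5043.0747


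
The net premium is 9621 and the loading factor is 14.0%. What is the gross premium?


Gross = net * (1 + loading)
= 9621 * (1 + 0.14)
= 9621 * 1.14
= 10967.94


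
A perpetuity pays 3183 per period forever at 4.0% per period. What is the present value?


PV = PMT / i
= 3183 / 0.04
= 79575.0


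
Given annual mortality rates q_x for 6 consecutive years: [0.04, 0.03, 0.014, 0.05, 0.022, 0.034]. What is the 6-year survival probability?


p_k = 1 - q_k for each year
Survival = product of (1 - q_k)
= 0.96 * 0.97 * 0.986 * 0.95 * 0.978 * 0.966
= 0.8241


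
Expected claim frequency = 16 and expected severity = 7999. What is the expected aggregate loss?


E[S] = E[N] * E[X]
= 16 * 7999
= 127984


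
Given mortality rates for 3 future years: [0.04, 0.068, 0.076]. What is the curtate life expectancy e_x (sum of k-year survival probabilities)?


e_x = sum_{k=1}^{n} k_p_x
k_p_x values:
  1_p_x = 0.96
  2_p_x = 0.89472
  3_p_x = 0.826721
e_x = 2.6814


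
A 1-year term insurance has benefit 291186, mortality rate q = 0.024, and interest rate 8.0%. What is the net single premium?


NSP = benefit * q * v
v = 1/(1+i) = 0.925926
NSP = 291186 * 0.024 * 0.925926
= 6470.8


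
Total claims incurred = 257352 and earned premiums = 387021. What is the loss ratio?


Loss ratio = claims / premiums
= 257352 / 387021
= 0.665


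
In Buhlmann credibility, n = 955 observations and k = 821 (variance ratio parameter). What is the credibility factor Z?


Z = n / (n + k)
= 955 / (955 + 821)
= 955 / 1776
= 0.5377


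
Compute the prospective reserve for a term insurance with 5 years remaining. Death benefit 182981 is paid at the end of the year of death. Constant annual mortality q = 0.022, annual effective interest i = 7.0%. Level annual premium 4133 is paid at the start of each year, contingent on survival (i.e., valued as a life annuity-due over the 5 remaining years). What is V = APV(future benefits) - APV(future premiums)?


v = 1/(1+i) = 0.934579
APV(future benefits) per unit = sum_{k=0}^{4} k_p_x * q * v^(k+1) = 0.086581
APV(future benefits) = 182981 * 0.086581 = 15842.7013
Life annuity-due factor ä_{x:5} = sum_{k=0}^{4} k_p_x * v^k = 4.210991
APV(future premiums) = 4133 * 4.210991 = 17404.0267
V = 15842.7013 - 17404.0267
= -1561.3253


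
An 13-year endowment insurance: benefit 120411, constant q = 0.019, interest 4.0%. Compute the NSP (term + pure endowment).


Term component = 20628.3123
Pure endowment = 13_p_x * v^13 * benefit = 0.779286 * 0.600574 * 120411 = 56354.6619
NSP = 76982.9741


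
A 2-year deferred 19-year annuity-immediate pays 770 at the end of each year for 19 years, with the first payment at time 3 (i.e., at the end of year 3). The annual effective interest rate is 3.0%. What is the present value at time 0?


PV at time 2 of the 19-year annuity-immediate:
a_n = 770 * (1-(1+0.03)^(-19))/0.03 = 11029.3253
Discount back 2 years to time 0:
PV = 11029.3253 * (1+0.03)^(-2)
= 11029.3253 * 0.942596
= 10396.1969


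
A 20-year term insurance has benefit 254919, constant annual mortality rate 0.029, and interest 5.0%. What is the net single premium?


NSP = benefit * sum_{k=0}^{n-1} k_p_x * q * v^(k+1)
With constant q=0.029, v=0.952381
Sum = 0.290287
NSP = 254919 * 0.290287
= 73999.7072


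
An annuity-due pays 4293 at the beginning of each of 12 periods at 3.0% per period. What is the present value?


PV_due = PMT * (1-(1+i)^(-n))/i * (1+i)
PV_immediate = 42732.5391
PV_due = 42732.5391 * 1.03
= 44014.5153


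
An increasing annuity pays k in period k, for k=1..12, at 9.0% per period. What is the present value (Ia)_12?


(Ia)_n = sum_{k=1}^{n} k * v^k, v = 1/(1+i)
v = 0.917431
Sum computed term by term:
(Ia)_12 = 39.3197


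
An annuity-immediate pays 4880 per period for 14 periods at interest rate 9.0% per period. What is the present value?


PV = PMT * (1 - (1+i)^(-n)) / i
= 4880 * (1 - (1+0.09)^(-14)) / 0.09
= 4880 * (1 - 0.299246) / 0.09
= 4880 * 7.78615
= 37996.4139


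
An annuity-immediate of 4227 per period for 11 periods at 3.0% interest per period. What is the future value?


FV = PMT * ((1+i)^n - 1) / i
= 4227 * ((1.03)^11 - 1) / 0.03
= 4227 * (1.384234 - 1) / 0.03
= 54138.5524


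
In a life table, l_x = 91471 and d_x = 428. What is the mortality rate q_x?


q_x = d_x / l_x
= 428 / 91471
= 0.0047


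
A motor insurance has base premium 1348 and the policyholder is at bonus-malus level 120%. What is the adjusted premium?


adjusted = base * BM_level / 100
= 1348 * 120 / 100
= 1348 * 1.2
= 1617.6


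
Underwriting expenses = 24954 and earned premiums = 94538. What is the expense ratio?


Expense ratio = expenses / premiums
= 24954 / 94538
= 0.264


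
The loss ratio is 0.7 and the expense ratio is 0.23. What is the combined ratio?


Combined ratio = loss ratio + expense ratio
= 0.7 + 0.23
= 0.93


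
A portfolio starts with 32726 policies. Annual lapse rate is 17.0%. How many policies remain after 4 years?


remaining = initial * (1 - lapse)^years
= 32726 * (1 - 0.17)^4
= 32726 * 0.474583
= 15531.2101


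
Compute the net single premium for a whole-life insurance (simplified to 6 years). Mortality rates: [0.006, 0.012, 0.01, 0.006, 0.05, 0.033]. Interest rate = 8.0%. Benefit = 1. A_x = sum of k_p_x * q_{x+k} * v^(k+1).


v = 0.925926
Year 0: k_p_x=1.0, q=0.006, term=0.005556
Year 1: k_p_x=0.994, q=0.012, term=0.010226
Year 2: k_p_x=0.982072, q=0.01, term=0.007796
Year 3: k_p_x=0.972251, q=0.006, term=0.004288
Year 4: k_p_x=0.966418, q=0.05, term=0.032886
Year 5: k_p_x=0.918097, q=0.033, term=0.019092
A_x = 0.0798
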